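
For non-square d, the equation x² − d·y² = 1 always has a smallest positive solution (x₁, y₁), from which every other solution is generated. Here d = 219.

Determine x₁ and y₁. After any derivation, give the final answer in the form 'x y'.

74 5

[14; 1,3,1,28] for √219; ℓ=4 ⇒ convergent index 3
k=0  a_k=14  p_k/q_k = 14/1
…
k=2  a_k=3  p_k/q_k = 59/4
k=3  a_k=1  p_k/q_k = 74/5
→ (74, 5).  Check: 74²=5476, 219·5²=5475, difference 1.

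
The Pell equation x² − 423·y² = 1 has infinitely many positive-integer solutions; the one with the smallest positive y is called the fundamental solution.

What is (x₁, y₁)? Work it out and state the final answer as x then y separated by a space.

d=423: √d = [20; 1,1,3,4,3,1,1,40] (ℓ=8, even), read p_7/q_7
i=0: a=20 ⇒ p=20, q=1
…
i=3: a=3 ⇒ p=144, q=7
…
i=6: a=1 ⇒ p=2612, q=127
i=7: a=1 ⇒ p=4607, q=224
(x₁, y₁) = (4607, 224);  4607² − 423·224² = 1 ✓

4607 224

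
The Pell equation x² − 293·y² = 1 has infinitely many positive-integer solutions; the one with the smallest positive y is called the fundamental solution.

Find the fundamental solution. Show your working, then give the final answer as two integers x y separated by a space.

12320649 719780

√293 = [17; 8,1,1,8,34, …], period ℓ=5 (odd) → k=9
a_0=17:  p_0=17·1+0=17,  q_0=17·0+1=1
…
a_2=1:  p_2=1·137+17=154,  q_2=1·8+1=9
a_3=1:  p_3=1·154+137=291,  q_3=1·9+8=17
…
a_5=34:  p_5=34·2482+291=84679,  q_5=34·145+17=4947
…
a_7=1:  p_7=1·679914+84679=764593,  q_7=1·39721+4947=44668
a_8=1:  p_8=1·764593+679914=1444507,  q_8=1·44668+39721=84389
a_9=8:  p_9=8·1444507+764593=12320649,  q_9=8·84389+44668=719780
(x₁, y₁) = (12320649, 719780);  12320649² − 293·719780² = 1 ✓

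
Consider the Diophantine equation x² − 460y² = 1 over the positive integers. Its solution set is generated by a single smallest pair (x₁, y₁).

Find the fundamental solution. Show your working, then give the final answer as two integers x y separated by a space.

2535751 118230

√460 → a₀=21, period (2,4,3,1,2,10,2,1,3,4,2,42); ℓ=12 even so k=11
i=0: a=21 ⇒ p=21, q=1
…
i=4: a=1 ⇒ p=815, q=38
…
i=7: a=2 ⇒ p=48922, q=2281
i=8: a=1 ⇒ p=72257, q=3369
i=9: a=3 ⇒ p=265693, q=12388
i=10: a=4 ⇒ p=1135029, q=52921
i=11: a=2 ⇒ p=2535751, q=118230
(x₁, y₁) = (2535751, 118230);  2535751² − 460·118230² = 1 ✓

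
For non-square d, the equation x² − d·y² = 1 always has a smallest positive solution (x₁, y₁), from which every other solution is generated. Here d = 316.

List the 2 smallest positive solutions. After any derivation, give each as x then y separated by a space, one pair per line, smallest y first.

12799 720
327628801 18430560

√316 → a₀=17, period (1,3,2,8,2,3,1,34); ℓ=8 even so k=7
i=0: a=17 ⇒ p=17, q=1
…
i=2: a=3 ⇒ p=71, q=4
…
i=4: a=8 ⇒ p=1351, q=76
i=5: a=2 ⇒ p=2862, q=161
i=6: a=3 ⇒ p=9937, q=559
i=7: a=1 ⇒ p=12799, q=720
(x₁, y₁) = (12799, 720);  12799² − 316·720² = 1 ✓
k=2:  x_2 = 12799·12799+316·720·720 = 327628801,  y_2 = 12799·720+720·12799 = 18430560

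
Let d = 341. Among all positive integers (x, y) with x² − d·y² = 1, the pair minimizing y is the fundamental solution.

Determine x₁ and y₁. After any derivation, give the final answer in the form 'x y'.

10626551 575460

√341 → a₀=18, period (2,6,1,8,2,…,6,2,36); ℓ=14 even so k=13
a_0=18:  p_0=18·1+0=18,  q_0=18·0+1=1
a_1=2:  p_1=2·18+1=37,  q_1=2·1+0=2
…
a_5=2:  p_5=2·2456+277=5189,  q_5=2·133+15=281
…
a_7=2:  p_7=2·7645+5189=20479,  q_7=2·414+281=1109
…
a_12=6:  p_12=6·718667+641940=4953942,  q_12=6·38918+34763=268271
a_13=2:  p_13=2·4953942+718667=10626551,  q_13=2·268271+38918=575460
fundamental: x₁=10626551, y₁=575460  (since 112923586155601 − 341·331154211600 = 1)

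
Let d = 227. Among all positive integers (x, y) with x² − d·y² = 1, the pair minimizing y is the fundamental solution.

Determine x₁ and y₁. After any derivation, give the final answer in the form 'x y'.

226 15

[15; 15,30] for √227; ℓ=2 ⇒ convergent index 1
a_0=15:  p_0=15·1+0=15,  q_0=15·0+1=1
a_1=15:  p_1=15·15+1=226,  q_1=15·1+0=15
(x₁, y₁) = (226, 15);  226² − 227·15² = 1 ✓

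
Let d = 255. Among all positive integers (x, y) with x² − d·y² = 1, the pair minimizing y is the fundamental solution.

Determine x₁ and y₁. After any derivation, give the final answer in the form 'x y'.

√255 → a₀=15, period (1,30); ℓ=2 even so k=1
a_0=15:  p_0=15·1+0=15,  q_0=15·0+1=1
a_1=1:  p_1=1·15+1=16,  q_1=1·1+0=1
→ (16, 1).  Check: 16²=256, 255·1²=255, difference 1.

16 1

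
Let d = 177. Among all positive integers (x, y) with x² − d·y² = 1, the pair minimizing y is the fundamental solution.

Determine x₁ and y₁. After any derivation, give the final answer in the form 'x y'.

√177 → a₀=13, period (3,3,2,8,2,3,3,26); ℓ=8 even so k=7
a_0=13:  p_0=13·1+0=13,  q_0=13·0+1=1
a_1=3:  p_1=3·13+1=40,  q_1=3·1+0=3
a_2=3:  p_2=3·40+13=133,  q_2=3·3+1=10
…
a_6=3:  p_6=3·5468+2581=18985,  q_6=3·411+194=1427
a_7=3:  p_7=3·18985+5468=62423,  q_7=3·1427+411=4692
fundamental: x₁=62423, y₁=4692  (since 3896630929 − 177·22014864 = 1)

62423 4692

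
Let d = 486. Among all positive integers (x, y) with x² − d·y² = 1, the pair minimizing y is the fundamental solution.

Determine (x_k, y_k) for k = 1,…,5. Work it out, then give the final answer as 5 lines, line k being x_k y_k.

d=486: √d = [22; 22,44] (ℓ=2, even), read p_1/q_1
a_0=22:  p_0=22·1+0=22,  q_0=22·0+1=1
a_1=22:  p_1=22·22+1=485,  q_1=22·1+0=22
fundamental: x₁=485, y₁=22  (since 235225 − 486·484 = 1)
n=2: (485,22)∘(485,22) = (485·485+486·22·22, 485·22+22·485) = (470449,21340)
n=3: (470449,21340)∘(485,22) = (485·470449+486·22·21340, 485·21340+22·470449) = (456335045,20699778)
n=4: (456335045,20699778)∘(485,22) = (485·456335045+486·22·20699778, 485·20699778+22·456335045) = (442644523201,20078763320)
n=5: (442644523201,20078763320)∘(485,22) = (485·442644523201+486·22·20078763320, 485·20078763320+22·442644523201) = (429364731169925,19476379720622)

485 22
470449 21340
456335045 20699778
442644523201 20078763320
429364731169925 19476379720622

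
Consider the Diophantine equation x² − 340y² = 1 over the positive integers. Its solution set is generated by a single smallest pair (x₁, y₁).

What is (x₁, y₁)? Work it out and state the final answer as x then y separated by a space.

√340 → a₀=18, period (2,3,1,1,1,…,3,2,36); ℓ=14 even so k=13
step 0: (18, 1)  from 18·(1,0) + (0,1)
step 1: (37, 2)  from 2·(18,1) + (1,0)
…
step 3: (166, 9)  from 1·(129,7) + (37,2)
…
step 9: (13774, 747)  from 1·(7265,394) + (6509,353)
…
step 11: (34813, 1888)  from 1·(21039,1141) + (13774,747)
step 12: (125478, 6805)  from 3·(34813,1888) + (21039,1141)
step 13: (285769, 15498)  from 2·(125478,6805) + (34813,1888)
(x₁, y₁) = (285769, 15498);  285769² − 340·15498² = 1 ✓

285769 15498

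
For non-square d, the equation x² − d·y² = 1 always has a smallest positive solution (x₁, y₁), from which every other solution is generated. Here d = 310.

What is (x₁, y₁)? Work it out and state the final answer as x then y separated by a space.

√310 → a₀=17, period (1,1,1,1,5,…,1,1,34); ℓ=16 even so k=15
k=0  a_k=17  p_k/q_k = 17/1
k=1  a_k=1  p_k/q_k = 18/1
k=2  a_k=1  p_k/q_k = 35/2
k=3  a_k=1  p_k/q_k = 53/3
…
k=5  a_k=5  p_k/q_k = 493/28
k=6  a_k=3  p_k/q_k = 1567/89
k=7  a_k=1  p_k/q_k = 2060/117
k=8  a_k=2  p_k/q_k = 5687/323
…
k=10  a_k=3  p_k/q_k = 28928/1643
k=11  a_k=5  p_k/q_k = 152387/8655
…
k=13  a_k=1  p_k/q_k = 333702/18953
k=14  a_k=1  p_k/q_k = 515017/29251
k=15  a_k=1  p_k/q_k = 848719/48204
→ (848719, 48204).  Check: 848719²=720323940961, 310·48204²=720323940960, difference 1.

848719 48204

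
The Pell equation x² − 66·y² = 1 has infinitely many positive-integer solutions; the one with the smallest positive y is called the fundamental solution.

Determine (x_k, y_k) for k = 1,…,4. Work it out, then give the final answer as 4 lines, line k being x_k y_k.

d=66: √d = [8; 8,16] (ℓ=2, even), read p_1/q_1
step 0: (8, 1)  from 8·(1,0) + (0,1)
step 1: (65, 8)  from 8·(8,1) + (1,0)
fundamental: x₁=65, y₁=8  (since 4225 − 66·64 = 1)
k=2:  x_2 = 65·65+66·8·8 = 8449,  y_2 = 65·8+8·65 = 1040
k=3:  x_3 = 65·8449+66·8·1040 = 1098305,  y_3 = 65·1040+8·8449 = 135192
k=4:  x_4 = 65·1098305+66·8·135192 = 142771201,  y_4 = 65·135192+8·1098305 = 17573920

65 8
8449 1040
1098305 135192
142771201 17573920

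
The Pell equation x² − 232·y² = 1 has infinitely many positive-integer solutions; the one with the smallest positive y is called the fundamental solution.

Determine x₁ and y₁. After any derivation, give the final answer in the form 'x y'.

d=232: √d = [15; 4,3,7,3,4,30] (ℓ=6, even), read p_5/q_5
i=0: a=15 ⇒ p=15, q=1
…
i=2: a=3 ⇒ p=198, q=13
…
i=4: a=3 ⇒ p=4539, q=298
i=5: a=4 ⇒ p=19603, q=1287
→ (19603, 1287).  Check: 19603²=384277609, 232·1287²=384277608, difference 1.

19603 1287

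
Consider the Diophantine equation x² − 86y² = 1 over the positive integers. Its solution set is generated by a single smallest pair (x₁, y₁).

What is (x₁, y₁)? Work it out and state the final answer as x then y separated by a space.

10405 1122

[9; 3,1,1,1,8,1,1,1,3,18] for √86; ℓ=10 ⇒ convergent index 9
a_0=9:  p_0=9·1+0=9,  q_0=9·0+1=1
…
a_2=1:  p_2=1·28+9=37,  q_2=1·3+1=4
a_3=1:  p_3=1·37+28=65,  q_3=1·4+3=7
a_4=1:  p_4=1·65+37=102,  q_4=1·7+4=11
a_5=8:  p_5=8·102+65=881,  q_5=8·11+7=95
a_6=1:  p_6=1·881+102=983,  q_6=1·95+11=106
a_7=1:  p_7=1·983+881=1864,  q_7=1·106+95=201
a_8=1:  p_8=1·1864+983=2847,  q_8=1·201+106=307
a_9=3:  p_9=3·2847+1864=10405,  q_9=3·307+201=1122
→ (10405, 1122).  Check: 10405²=108264025, 86·1122²=108264024, difference 1.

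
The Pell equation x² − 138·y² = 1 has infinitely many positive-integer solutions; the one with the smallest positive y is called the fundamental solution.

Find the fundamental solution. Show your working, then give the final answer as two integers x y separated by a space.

[11; 1,2,1,22] for √138; ℓ=4 ⇒ convergent index 3
step 0: (11, 1)  from 11·(1,0) + (0,1)
…
step 2: (35, 3)  from 2·(12,1) + (11,1)
step 3: (47, 4)  from 1·(35,3) + (12,1)
fundamental: x₁=47, y₁=4  (since 2209 − 138·16 = 1)

47 4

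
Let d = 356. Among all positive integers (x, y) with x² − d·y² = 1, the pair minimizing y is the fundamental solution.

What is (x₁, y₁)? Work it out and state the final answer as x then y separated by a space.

d=356: √d = [18; 1,6,1,1,2,…,6,1,36] (ℓ=14, even), read p_13/q_13
k=0  a_k=18  p_k/q_k = 18/1
k=1  a_k=1  p_k/q_k = 19/1
k=2  a_k=6  p_k/q_k = 132/7
k=3  a_k=1  p_k/q_k = 151/8
…
k=6  a_k=1  p_k/q_k = 1000/53
…
k=10  a_k=1  p_k/q_k = 37868/2007
k=11  a_k=1  p_k/q_k = 66019/3499
k=12  a_k=6  p_k/q_k = 433982/23001
k=13  a_k=1  p_k/q_k = 500001/26500
(x₁, y₁) = (500001, 26500);  500001² − 356·26500² = 1 ✓

500001 26500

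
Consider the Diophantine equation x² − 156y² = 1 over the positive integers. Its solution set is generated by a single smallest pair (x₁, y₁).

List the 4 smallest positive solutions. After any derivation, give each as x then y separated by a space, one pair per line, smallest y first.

√156 → a₀=12, period (2,24); ℓ=2 even so k=1
i=0: a=12 ⇒ p=12, q=1
i=1: a=2 ⇒ p=25, q=2
(x₁, y₁) = (25, 2);  25² − 156·2² = 1 ✓
n=2: (25,2)∘(25,2) = (25·25+156·2·2, 25·2+2·25) = (1249,100)
n=3: (1249,100)∘(25,2) = (25·1249+156·2·100, 25·100+2·1249) = (62425,4998)
n=4: (62425,4998)∘(25,2) = (25·62425+156·2·4998, 25·4998+2·62425) = (3120001,249800)

25 2
1249 100
62425 4998
3120001 249800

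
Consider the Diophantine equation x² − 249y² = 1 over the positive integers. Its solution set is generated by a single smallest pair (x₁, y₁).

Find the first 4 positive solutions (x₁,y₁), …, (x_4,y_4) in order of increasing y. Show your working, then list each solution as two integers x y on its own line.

[15; 1,3,1,1,5,…,3,1,30] for √249; ℓ=16 ⇒ convergent index 15
step 0: (15, 1)  from 15·(1,0) + (0,1)
step 1: (16, 1)  from 1·(15,1) + (1,0)
…
step 3: (79, 5)  from 1·(63,4) + (16,1)
step 4: (142, 9)  from 1·(79,5) + (63,4)
step 5: (789, 50)  from 5·(142,9) + (79,5)
step 6: (931, 59)  from 1·(789,50) + (142,9)
step 7: (3582, 227)  from 3·(931,59) + (789,50)
step 8: (36751, 2329)  from 10·(3582,227) + (931,59)
step 9: (113835, 7214)  from 3·(36751,2329) + (3582,227)
…
step 11: (866765, 54929)  from 5·(150586,9543) + (113835,7214)
step 12: (1017351, 64472)  from 1·(866765,54929) + (150586,9543)
step 13: (1884116, 119401)  from 1·(1017351,64472) + (866765,54929)
step 14: (6669699, 422675)  from 3·(1884116,119401) + (1017351,64472)
step 15: (8553815, 542076)  from 1·(6669699,422675) + (1884116,119401)
(x₁, y₁) = (8553815, 542076);  8553815² − 249·542076² = 1 ✓
(x_2, y_2) = (8553815·8553815 + 249·542076·542076, 8553815·542076 + 542076·8553815) = (146335502108449, 9273635639880)
(x_3, y_3) = (8553815·146335502108449 + 249·542076·9273635639880, 8553815·9273635639880 + 542076·146335502108449) = (2503453625935556812055, 158649927281879742324)
(x_4, y_4) = (8553815·2503453625935556812055 + 249·542076·158649927281879742324, 8553815·158649927281879742324 + 542076·2503453625935556812055) = (42828158354663763449114371201, 2714124255465295062538692240)

8553815 542076
146335502108449 9273635639880
2503453625935556812055 158649927281879742324
42828158354663763449114371201 2714124255465295062538692240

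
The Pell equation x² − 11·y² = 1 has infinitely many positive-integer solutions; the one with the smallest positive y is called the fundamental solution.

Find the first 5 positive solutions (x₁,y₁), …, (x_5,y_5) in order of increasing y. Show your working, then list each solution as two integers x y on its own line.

10 3
199 60
3970 1197
79201 23880
1580050 476403

√11 = [3; 3,6, …], period ℓ=2 (even) → k=1
a_0=3:  p_0=3·1+0=3,  q_0=3·0+1=1
a_1=3:  p_1=3·3+1=10,  q_1=3·1+0=3
fundamental: x₁=10, y₁=3  (since 100 − 11·9 = 1)
(10+3√11)^2 = 199 + 60√11
(10+3√11)^3 = 3970 + 1197√11
(10+3√11)^4 = 79201 + 23880√11
(10+3√11)^5 = 1580050 + 476403√11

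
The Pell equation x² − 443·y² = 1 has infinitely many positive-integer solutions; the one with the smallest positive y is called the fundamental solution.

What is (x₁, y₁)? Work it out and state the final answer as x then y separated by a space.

d=443: √d = [21; 21,42] (ℓ=2, even), read p_1/q_1
a_0=21:  p_0=21·1+0=21,  q_0=21·0+1=1
a_1=21:  p_1=21·21+1=442,  q_1=21·1+0=21
→ (442, 21).  Check: 442²=195364, 443·21²=195363, difference 1.

442 21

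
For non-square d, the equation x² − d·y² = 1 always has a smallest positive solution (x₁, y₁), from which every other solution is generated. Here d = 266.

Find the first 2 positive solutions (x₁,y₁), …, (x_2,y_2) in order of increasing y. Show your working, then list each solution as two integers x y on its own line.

685 42
938449 57540

√266 = [16; 3,4,3,32, …], period ℓ=4 (even) → k=3
i=0: a=16 ⇒ p=16, q=1
…
i=2: a=4 ⇒ p=212, q=13
i=3: a=3 ⇒ p=685, q=42
fundamental: x₁=685, y₁=42  (since 469225 − 266·1764 = 1)
k=2:  x_2 = 685·685+266·42·42 = 938449,  y_2 = 685·42+42·685 = 57540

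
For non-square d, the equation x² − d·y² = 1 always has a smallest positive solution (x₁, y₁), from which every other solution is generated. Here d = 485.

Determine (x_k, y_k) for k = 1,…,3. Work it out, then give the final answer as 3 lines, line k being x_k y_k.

969 44
1877921 85272
3639409929 165257092

√485 → a₀=22, period (44); ℓ=1 odd so k=1
i=0: a=22 ⇒ p=22, q=1
i=1: a=44 ⇒ p=969, q=44
(x₁, y₁) = (969, 44);  969² − 485·44² = 1 ✓
(969+44√485)^2 = 1877921 + 85272√485
(969+44√485)^3 = 3639409929 + 165257092√485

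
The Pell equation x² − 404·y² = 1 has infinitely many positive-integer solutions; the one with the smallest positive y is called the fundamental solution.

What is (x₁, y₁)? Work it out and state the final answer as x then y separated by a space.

201 10

√404 → a₀=20, period (10,40); ℓ=2 even so k=1
a_0=20:  p_0=20·1+0=20,  q_0=20·0+1=1
a_1=10:  p_1=10·20+1=201,  q_1=10·1+0=10
(x₁, y₁) = (201, 10);  201² − 404·10² = 1 ✓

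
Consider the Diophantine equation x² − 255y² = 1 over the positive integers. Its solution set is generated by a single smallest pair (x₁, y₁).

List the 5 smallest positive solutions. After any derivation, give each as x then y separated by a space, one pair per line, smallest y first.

√255 = [15; 1,30, …], period ℓ=2 (even) → k=1
k=0  a_k=15  p_k/q_k = 15/1
k=1  a_k=1  p_k/q_k = 16/1
(x₁, y₁) = (16, 1);  16² − 255·1² = 1 ✓
k=2:  x_2 = 16·16+255·1·1 = 511,  y_2 = 16·1+1·16 = 32
k=3:  x_3 = 16·511+255·1·32 = 16336,  y_3 = 16·32+1·511 = 1023
k=4:  x_4 = 16·16336+255·1·1023 = 522241,  y_4 = 16·1023+1·16336 = 32704
k=5:  x_5 = 16·522241+255·1·32704 = 16695376,  y_5 = 16·32704+1·522241 = 1045505

16 1
511 32
16336 1023
522241 32704
16695376 1045505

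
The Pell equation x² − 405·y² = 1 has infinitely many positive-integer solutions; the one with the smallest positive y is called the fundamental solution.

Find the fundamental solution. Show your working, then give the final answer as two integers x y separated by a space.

√405 → a₀=20, period (8,40); ℓ=2 even so k=1
step 0: (20, 1)  from 20·(1,0) + (0,1)
step 1: (161, 8)  from 8·(20,1) + (1,0)
→ (161, 8).  Check: 161²=25921, 405·8²=25920, difference 1.

161 8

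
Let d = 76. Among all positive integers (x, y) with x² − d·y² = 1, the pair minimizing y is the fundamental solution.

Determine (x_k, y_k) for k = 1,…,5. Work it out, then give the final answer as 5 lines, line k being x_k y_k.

57799 6630
6681448801 766414740
772362118440199 88596011107890
89283516160768675201 10241521691283453480
10320995900380175197444999 1183899424380388644273150

√76 → a₀=8, period (1,2,1,1,5,4,5,1,1,2,1,16); ℓ=12 even so k=11
k=0  a_k=8  p_k/q_k = 8/1
…
k=4  a_k=1  p_k/q_k = 61/7
…
k=6  a_k=4  p_k/q_k = 1421/163
…
k=10  a_k=2  p_k/q_k = 41488/4759
k=11  a_k=1  p_k/q_k = 57799/6630
fundamental: x₁=57799, y₁=6630  (since 3340724401 − 76·43956900 = 1)
(57799+6630√76)^2 = 6681448801 + 766414740√76
(57799+6630√76)^3 = 772362118440199 + 88596011107890√76
(57799+6630√76)^4 = 89283516160768675201 + 10241521691283453480√76
(57799+6630√76)^5 = 10320995900380175197444999 + 1183899424380388644273150√76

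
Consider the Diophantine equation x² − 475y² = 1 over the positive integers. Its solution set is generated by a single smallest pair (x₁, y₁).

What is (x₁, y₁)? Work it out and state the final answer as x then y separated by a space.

57799 2652

[21; 1,3,1,6,2,6,1,3,1,42] for √475; ℓ=10 ⇒ convergent index 9
i=0: a=21 ⇒ p=21, q=1
i=1: a=1 ⇒ p=22, q=1
i=2: a=3 ⇒ p=87, q=4
i=3: a=1 ⇒ p=109, q=5
i=4: a=6 ⇒ p=741, q=34
…
i=8: a=3 ⇒ p=45921, q=2107
i=9: a=1 ⇒ p=57799, q=2652
→ (57799, 2652).  Check: 57799²=3340724401, 475·2652²=3340724400, difference 1.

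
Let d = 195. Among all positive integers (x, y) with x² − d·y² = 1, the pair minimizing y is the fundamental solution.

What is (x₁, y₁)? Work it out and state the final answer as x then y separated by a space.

√195 = [13; 1,26, …], period ℓ=2 (even) → k=1
step 0: (13, 1)  from 13·(1,0) + (0,1)
step 1: (14, 1)  from 1·(13,1) + (1,0)
fundamental: x₁=14, y₁=1  (since 196 − 195·1 = 1)

14 1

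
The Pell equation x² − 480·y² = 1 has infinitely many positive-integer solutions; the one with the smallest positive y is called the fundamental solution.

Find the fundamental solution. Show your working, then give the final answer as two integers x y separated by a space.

241 11

d=480: √d = [21; 1,9,1,42] (ℓ=4, even), read p_3/q_3
a_0=21:  p_0=21·1+0=21,  q_0=21·0+1=1
a_1=1:  p_1=1·21+1=22,  q_1=1·1+0=1
a_2=9:  p_2=9·22+21=219,  q_2=9·1+1=10
a_3=1:  p_3=1·219+22=241,  q_3=1·10+1=11
→ (241, 11).  Check: 241²=58081, 480·11²=58080, difference 1.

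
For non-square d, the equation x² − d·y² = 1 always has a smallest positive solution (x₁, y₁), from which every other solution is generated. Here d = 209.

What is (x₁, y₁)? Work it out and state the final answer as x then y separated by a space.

d=209: √d = [14; 2,5,3,2,3,5,2,28] (ℓ=8, even), read p_7/q_7
a_0=14:  p_0=14·1+0=14,  q_0=14·0+1=1
a_1=2:  p_1=2·14+1=29,  q_1=2·1+0=2
…
a_4=2:  p_4=2·506+159=1171,  q_4=2·35+11=81
…
a_6=5:  p_6=5·4019+1171=21266,  q_6=5·278+81=1471
a_7=2:  p_7=2·21266+4019=46551,  q_7=2·1471+278=3220
→ (46551, 3220).  Check: 46551²=2166995601, 209·3220²=2166995600, difference 1.

46551 3220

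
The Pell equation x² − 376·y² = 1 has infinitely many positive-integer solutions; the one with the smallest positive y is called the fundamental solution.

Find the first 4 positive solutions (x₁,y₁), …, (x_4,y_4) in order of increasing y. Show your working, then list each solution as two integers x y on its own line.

2143295 110532
9187426914049 473805365880
39382732335491159615 2031009343327438668
168817626601983862467148801 8706104341013491514496240

d=376: √d = [19; 2,1,1,3,1,…,1,2,38] (ℓ=16, even), read p_15/q_15
i=0: a=19 ⇒ p=19, q=1
i=1: a=2 ⇒ p=39, q=2
…
i=3: a=1 ⇒ p=97, q=5
…
i=5: a=1 ⇒ p=446, q=23
…
i=8: a=4 ⇒ p=12953, q=668
…
i=10: a=2 ⇒ p=70621, q=3642
i=11: a=1 ⇒ p=99455, q=5129
i=12: a=3 ⇒ p=368986, q=19029
…
i=14: a=1 ⇒ p=837427, q=43187
i=15: a=2 ⇒ p=2143295, q=110532
(x₁, y₁) = (2143295, 110532);  2143295² − 376·110532² = 1 ✓
n=2: (2143295,110532)∘(2143295,110532) = (2143295·2143295+376·110532·110532, 2143295·110532+110532·2143295) = (9187426914049,473805365880)
n=3: (9187426914049,473805365880)∘(2143295,110532) = (2143295·9187426914049+376·110532·473805365880, 2143295·473805365880+110532·9187426914049) = (39382732335491159615,2031009343327438668)
n=4: (39382732335491159615,2031009343327438668)∘(2143295,110532) = (2143295·39382732335491159615+376·110532·2031009343327438668, 2143295·2031009343327438668+110532·39382732335491159615) = (168817626601983862467148801,8706104341013491514496240)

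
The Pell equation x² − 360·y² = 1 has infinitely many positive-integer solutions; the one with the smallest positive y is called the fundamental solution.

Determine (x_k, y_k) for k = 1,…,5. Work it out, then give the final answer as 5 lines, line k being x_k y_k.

19 1
721 38
27379 1443
1039681 54796
39480499 2080805

d=360: √d = [18; 1,36] (ℓ=2, even), read p_1/q_1
a_0=18:  p_0=18·1+0=18,  q_0=18·0+1=1
a_1=1:  p_1=1·18+1=19,  q_1=1·1+0=1
(x₁, y₁) = (19, 1);  19² − 360·1² = 1 ✓
(x_2, y_2) = (19·19 + 360·1·1, 19·1 + 1·19) = (721, 38)
(x_3, y_3) = (19·721 + 360·1·38, 19·38 + 1·721) = (27379, 1443)
(x_4, y_4) = (19·27379 + 360·1·1443, 19·1443 + 1·27379) = (1039681, 54796)
(x_5, y_5) = (19·1039681 + 360·1·54796, 19·54796 + 1·1039681) = (39480499, 2080805)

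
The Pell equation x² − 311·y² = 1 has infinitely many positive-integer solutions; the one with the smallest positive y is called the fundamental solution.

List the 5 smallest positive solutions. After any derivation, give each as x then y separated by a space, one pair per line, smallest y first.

√311 → a₀=17, period (1,1,1,2,1,…,1,1,34); ℓ=16 even so k=15
step 0: (17, 1)  from 17·(1,0) + (0,1)
…
step 3: (53, 3)  from 1·(35,2) + (18,1)
step 4: (141, 8)  from 2·(53,3) + (35,2)
…
step 7: (4109, 233)  from 3·(1305,74) + (194,11)
step 8: (71158, 4035)  from 17·(4109,233) + (1305,74)
…
step 10: (1376656, 78063)  from 6·(217583,12338) + (71158,4035)
step 11: (1594239, 90401)  from 1·(1376656,78063) + (217583,12338)
…
step 14: (10724507, 608131)  from 1·(6159373,349266) + (4565134,258865)
step 15: (16883880, 957397)  from 1·(10724507,608131) + (6159373,349266)
(x₁, y₁) = (16883880, 957397);  16883880² − 311·957397² = 1 ✓
(16883880+957397√311)^2 = 570130807708799 + 32329152120720√311
(16883880+957397√311)^3 = 19252040283316857636360 + 1091683049815963029803√311
(16883880+957397√311)^4 = 650098275797375082487964044801 + 36863691222253451430108430560√311
(16883880+957397√311)^5 = 21952362553539551163393489436611779400 + 1244804277907160115380508441163715797√311

16883880 957397
570130807708799 32329152120720
19252040283316857636360 1091683049815963029803
650098275797375082487964044801 36863691222253451430108430560
21952362553539551163393489436611779400 1244804277907160115380508441163715797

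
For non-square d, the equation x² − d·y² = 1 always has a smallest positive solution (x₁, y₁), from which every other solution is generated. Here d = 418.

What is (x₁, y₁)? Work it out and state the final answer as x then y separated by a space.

√418 = [20; 2,4,20,4,2,40, …], period ℓ=6 (even) → k=5
step 0: (20, 1)  from 20·(1,0) + (0,1)
…
step 2: (184, 9)  from 4·(41,2) + (20,1)
…
step 4: (15068, 737)  from 4·(3721,182) + (184,9)
step 5: (33857, 1656)  from 2·(15068,737) + (3721,182)
fundamental: x₁=33857, y₁=1656  (since 1146296449 − 418·2742336 = 1)

33857 1656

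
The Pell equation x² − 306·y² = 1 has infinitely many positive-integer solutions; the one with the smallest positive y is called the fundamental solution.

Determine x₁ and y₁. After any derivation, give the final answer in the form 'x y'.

35 2

√306 = [17; 2,34, …], period ℓ=2 (even) → k=1
a_0=17:  p_0=17·1+0=17,  q_0=17·0+1=1
a_1=2:  p_1=2·17+1=35,  q_1=2·1+0=2
fundamental: x₁=35, y₁=2  (since 1225 − 306·4 = 1)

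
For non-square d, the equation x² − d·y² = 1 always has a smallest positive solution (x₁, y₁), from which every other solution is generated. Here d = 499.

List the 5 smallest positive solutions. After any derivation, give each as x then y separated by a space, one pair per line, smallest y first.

[22; 2,1,21,1,2,44] for √499; ℓ=6 ⇒ convergent index 5
k=0  a_k=22  p_k/q_k = 22/1
…
k=4  a_k=1  p_k/q_k = 1519/68
k=5  a_k=2  p_k/q_k = 4490/201
(x₁, y₁) = (4490, 201);  4490² − 499·201² = 1 ✓
k=2:  x_2 = 4490·4490+499·201·201 = 40320199,  y_2 = 4490·201+201·4490 = 1804980
k=3:  x_3 = 4490·40320199+499·201·1804980 = 362075382530,  y_3 = 4490·1804980+201·40320199 = 16208720199
k=4:  x_4 = 4490·362075382530+499·201·16208720199 = 3251436894799201,  y_4 = 4490·16208720199+201·362075382530 = 145554305582040
k=5:  x_5 = 4490·3251436894799201+499·201·145554305582040 = 29197902953221442450,  y_5 = 4490·145554305582040+201·3251436894799201 = 1307077647917999001

4490 201
40320199 1804980
362075382530 16208720199
3251436894799201 145554305582040
29197902953221442450 1307077647917999001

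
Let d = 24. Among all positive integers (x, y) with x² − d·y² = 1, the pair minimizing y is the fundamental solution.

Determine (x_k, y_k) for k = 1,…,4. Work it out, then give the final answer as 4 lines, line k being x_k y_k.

[4; 1,8] for √24; ℓ=2 ⇒ convergent index 1
k=0  a_k=4  p_k/q_k = 4/1
k=1  a_k=1  p_k/q_k = 5/1
fundamental: x₁=5, y₁=1  (since 25 − 24·1 = 1)
n=2: (5,1)∘(5,1) = (5·5+24·1·1, 5·1+1·5) = (49,10)
n=3: (49,10)∘(5,1) = (5·49+24·1·10, 5·10+1·49) = (485,99)
n=4: (485,99)∘(5,1) = (5·485+24·1·99, 5·99+1·485) = (4801,980)

5 1
49 10
485 99
4801 980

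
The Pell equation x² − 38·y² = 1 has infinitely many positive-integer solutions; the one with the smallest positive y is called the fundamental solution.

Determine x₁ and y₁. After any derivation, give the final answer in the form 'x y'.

√38 → a₀=6, period (6,12); ℓ=2 even so k=1
step 0: (6, 1)  from 6·(1,0) + (0,1)
step 1: (37, 6)  from 6·(6,1) + (1,0)
(x₁, y₁) = (37, 6);  37² − 38·6² = 1 ✓

37 6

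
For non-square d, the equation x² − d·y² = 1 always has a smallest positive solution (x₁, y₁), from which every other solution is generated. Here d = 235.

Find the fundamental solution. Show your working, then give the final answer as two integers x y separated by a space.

46 3

√235 → a₀=15, period (3,30); ℓ=2 even so k=1
step 0: (15, 1)  from 15·(1,0) + (0,1)
step 1: (46, 3)  from 3·(15,1) + (1,0)
(x₁, y₁) = (46, 3);  46² − 235·3² = 1 ✓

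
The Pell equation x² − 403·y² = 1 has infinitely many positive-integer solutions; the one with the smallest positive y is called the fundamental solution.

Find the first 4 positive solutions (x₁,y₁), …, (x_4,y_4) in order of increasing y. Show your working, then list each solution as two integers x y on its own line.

669878 33369
897473069767 44706317964
1202394930058086974 59895557730143415
1610915821914004898868577 80245432842261314788776

[20; 13,2,1,3,1,3,1,2,13,40] for √403; ℓ=10 ⇒ convergent index 9
k=0  a_k=20  p_k/q_k = 20/1
…
k=2  a_k=2  p_k/q_k = 542/27
…
k=4  a_k=3  p_k/q_k = 2951/147
k=5  a_k=1  p_k/q_k = 3754/187
k=6  a_k=3  p_k/q_k = 14213/708
k=7  a_k=1  p_k/q_k = 17967/895
k=8  a_k=2  p_k/q_k = 50147/2498
k=9  a_k=13  p_k/q_k = 669878/33369
(x₁, y₁) = (669878, 33369);  669878² − 403·33369² = 1 ✓
(x_2, y_2) = (669878·669878 + 403·33369·33369, 669878·33369 + 33369·669878) = (897473069767, 44706317964)
(x_3, y_3) = (669878·897473069767 + 403·33369·44706317964, 669878·44706317964 + 33369·897473069767) = (1202394930058086974, 59895557730143415)
(x_4, y_4) = (669878·1202394930058086974 + 403·33369·59895557730143415, 669878·59895557730143415 + 33369·1202394930058086974) = (1610915821914004898868577, 80245432842261314788776)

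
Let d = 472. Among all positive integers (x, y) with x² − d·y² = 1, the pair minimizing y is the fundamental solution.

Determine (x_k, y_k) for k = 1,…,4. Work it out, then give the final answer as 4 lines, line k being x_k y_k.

√472 = [21; 1,2,1,1,1,…,2,1,42, …], period ℓ=14 (even) → k=13
k=0  a_k=21  p_k/q_k = 21/1
…
k=3  a_k=1  p_k/q_k = 87/4
k=4  a_k=1  p_k/q_k = 152/7
…
k=6  a_k=4  p_k/q_k = 1108/51
…
k=9  a_k=1  p_k/q_k = 30003/1381
k=10  a_k=1  p_k/q_k = 54227/2496
k=11  a_k=1  p_k/q_k = 84230/3877
k=12  a_k=2  p_k/q_k = 222687/10250
k=13  a_k=1  p_k/q_k = 306917/14127
fundamental: x₁=306917, y₁=14127  (since 94198044889 − 472·199572129 = 1)
k=2:  x_2 = 306917·306917+472·14127·14127 = 188396089777,  y_2 = 306917·14127+14127·306917 = 8671632918
k=3:  x_3 = 306917·188396089777+472·14127·8671632918 = 115643925371868101,  y_3 = 306917·8671632918+14127·188396089777 = 5322943120573485
k=4:  x_4 = 306917·115643925371868101+472·14127·5322943120573485 = 70986173286526887819457,  y_4 = 306917·5322943120573485+14127·115643925371868101 = 3267403467465432958572

306917 14127
188396089777 8671632918
115643925371868101 5322943120573485
70986173286526887819457 3267403467465432958572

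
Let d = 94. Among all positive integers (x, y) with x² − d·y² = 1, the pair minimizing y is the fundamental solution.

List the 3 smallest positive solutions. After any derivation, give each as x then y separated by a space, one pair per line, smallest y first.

2143295 221064
9187426914049 947610731760
39382732335491159615 4062018686654877336

d=94: √d = [9; 1,2,3,1,1,…,2,1,18] (ℓ=16, even), read p_15/q_15
k=0  a_k=9  p_k/q_k = 9/1
…
k=3  a_k=3  p_k/q_k = 97/10
k=4  a_k=1  p_k/q_k = 126/13
k=5  a_k=1  p_k/q_k = 223/23
…
k=10  a_k=5  p_k/q_k = 85038/8771
…
k=14  a_k=2  p_k/q_k = 1490361/153719
k=15  a_k=1  p_k/q_k = 2143295/221064
fundamental: x₁=2143295, y₁=221064  (since 4593713457025 − 94·48869292096 = 1)
n=2: (2143295,221064)∘(2143295,221064) = (2143295·2143295+94·221064·221064, 2143295·221064+221064·2143295) = (9187426914049,947610731760)
n=3: (9187426914049,947610731760)∘(2143295,221064) = (2143295·9187426914049+94·221064·947610731760, 2143295·947610731760+221064·9187426914049) = (39382732335491159615,4062018686654877336)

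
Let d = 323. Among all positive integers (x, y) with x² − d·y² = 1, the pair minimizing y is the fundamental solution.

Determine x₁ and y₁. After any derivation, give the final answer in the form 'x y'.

18 1

[17; 1,34] for √323; ℓ=2 ⇒ convergent index 1
a_0=17:  p_0=17·1+0=17,  q_0=17·0+1=1
a_1=1:  p_1=1·17+1=18,  q_1=1·1+0=1
(x₁, y₁) = (18, 1);  18² − 323·1² = 1 ✓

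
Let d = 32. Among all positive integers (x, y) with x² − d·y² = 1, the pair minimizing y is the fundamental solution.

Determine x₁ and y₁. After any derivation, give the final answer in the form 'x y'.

17 3

d=32: √d = [5; 1,1,1,10] (ℓ=4, even), read p_3/q_3
i=0: a=5 ⇒ p=5, q=1
…
i=2: a=1 ⇒ p=11, q=2
i=3: a=1 ⇒ p=17, q=3
fundamental: x₁=17, y₁=3  (since 289 − 32·9 = 1)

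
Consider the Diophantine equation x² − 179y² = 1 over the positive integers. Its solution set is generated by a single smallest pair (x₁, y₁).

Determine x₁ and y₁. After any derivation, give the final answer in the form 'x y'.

d=179: √d = [13; 2,1,1,1,3,…,1,2,26] (ℓ=14, even), read p_13/q_13
i=0: a=13 ⇒ p=13, q=1
i=1: a=2 ⇒ p=27, q=2
…
i=9: a=3 ⇒ p=438125, q=32747
i=10: a=1 ⇒ p=575167, q=42990
…
i=12: a=1 ⇒ p=1588459, q=118727
i=13: a=2 ⇒ p=4190210, q=313191
fundamental: x₁=4190210, y₁=313191  (since 17557859844100 − 179·98088602481 = 1)

4190210 313191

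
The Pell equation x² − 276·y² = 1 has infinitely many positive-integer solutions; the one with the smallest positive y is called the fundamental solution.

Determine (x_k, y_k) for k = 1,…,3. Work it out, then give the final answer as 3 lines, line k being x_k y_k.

[16; 1,1,1,1,2,2,2,1,1,1,1,32] for √276; ℓ=12 ⇒ convergent index 11
a_0=16:  p_0=16·1+0=16,  q_0=16·0+1=1
…
a_2=1:  p_2=1·17+16=33,  q_2=1·1+1=2
…
a_5=2:  p_5=2·83+50=216,  q_5=2·5+3=13
…
a_10=1:  p_10=1·3007+1761=4768,  q_10=1·181+106=287
a_11=1:  p_11=1·4768+3007=7775,  q_11=1·287+181=468
→ (7775, 468).  Check: 7775²=60450625, 276·468²=60450624, difference 1.
(7775+468√276)^2 = 120901249 + 7277400√276
(7775+468√276)^3 = 1880014414175 + 113163569532√276

7775 468
120901249 7277400
1880014414175 113163569532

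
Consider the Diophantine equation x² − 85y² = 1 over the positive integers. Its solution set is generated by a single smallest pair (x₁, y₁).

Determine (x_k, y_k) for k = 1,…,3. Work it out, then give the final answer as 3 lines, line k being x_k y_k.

285769 30996
163327842721 17715391848
93348068572789129 10125019625991228

[9; 4,1,1,4,18] for √85; ℓ=5 ⇒ convergent index 9
i=0: a=9 ⇒ p=9, q=1
i=1: a=4 ⇒ p=37, q=4
i=2: a=1 ⇒ p=46, q=5
…
i=4: a=4 ⇒ p=378, q=41
i=5: a=18 ⇒ p=6887, q=747
…
i=8: a=1 ⇒ p=62739, q=6805
i=9: a=4 ⇒ p=285769, q=30996
fundamental: x₁=285769, y₁=30996  (since 81663921361 − 85·960752016 = 1)
(x_2, y_2) = (285769·285769 + 85·30996·30996, 285769·30996 + 30996·285769) = (163327842721, 17715391848)
(x_3, y_3) = (285769·163327842721 + 85·30996·17715391848, 285769·17715391848 + 30996·163327842721) = (93348068572789129, 10125019625991228)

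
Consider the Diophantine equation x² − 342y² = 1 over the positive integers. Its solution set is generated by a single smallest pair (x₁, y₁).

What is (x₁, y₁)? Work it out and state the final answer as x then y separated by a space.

√342 → a₀=18, period (2,36); ℓ=2 even so k=1
i=0: a=18 ⇒ p=18, q=1
i=1: a=2 ⇒ p=37, q=2
→ (37, 2).  Check: 37²=1369, 342·2²=1368, difference 1.

37 2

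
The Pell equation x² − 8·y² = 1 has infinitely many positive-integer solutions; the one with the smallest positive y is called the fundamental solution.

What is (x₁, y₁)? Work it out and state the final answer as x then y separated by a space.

3 1

√8 → a₀=2, period (1,4); ℓ=2 even so k=1
a_0=2:  p_0=2·1+0=2,  q_0=2·0+1=1
a_1=1:  p_1=1·2+1=3,  q_1=1·1+0=1
(x₁, y₁) = (3, 1);  3² − 8·1² = 1 ✓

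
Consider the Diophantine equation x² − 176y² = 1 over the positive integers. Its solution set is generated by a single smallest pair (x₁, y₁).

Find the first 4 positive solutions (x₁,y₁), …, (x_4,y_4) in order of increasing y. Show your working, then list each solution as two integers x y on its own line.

199 15
79201 5970
31521799 2376045
12545596801 945659940

[13; 3,1,3,26] for √176; ℓ=4 ⇒ convergent index 3
k=0  a_k=13  p_k/q_k = 13/1
k=1  a_k=3  p_k/q_k = 40/3
k=2  a_k=1  p_k/q_k = 53/4
k=3  a_k=3  p_k/q_k = 199/15
fundamental: x₁=199, y₁=15  (since 39601 − 176·225 = 1)
n=2: (199,15)∘(199,15) = (199·199+176·15·15, 199·15+15·199) = (79201,5970)
n=3: (79201,5970)∘(199,15) = (199·79201+176·15·5970, 199·5970+15·79201) = (31521799,2376045)
n=4: (31521799,2376045)∘(199,15) = (199·31521799+176·15·2376045, 199·2376045+15·31521799) = (12545596801,945659940)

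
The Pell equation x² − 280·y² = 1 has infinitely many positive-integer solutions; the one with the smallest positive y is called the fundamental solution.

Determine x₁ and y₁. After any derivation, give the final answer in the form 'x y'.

[16; 1,2,1,2,1,32] for √280; ℓ=6 ⇒ convergent index 5
k=0  a_k=16  p_k/q_k = 16/1
k=1  a_k=1  p_k/q_k = 17/1
…
k=4  a_k=2  p_k/q_k = 184/11
k=5  a_k=1  p_k/q_k = 251/15
fundamental: x₁=251, y₁=15  (since 63001 − 280·225 = 1)

251 15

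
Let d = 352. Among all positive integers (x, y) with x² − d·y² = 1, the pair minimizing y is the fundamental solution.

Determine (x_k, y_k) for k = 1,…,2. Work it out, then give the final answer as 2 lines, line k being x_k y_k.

[18; 1,3,5,9,5,3,1,36] for √352; ℓ=8 ⇒ convergent index 7
step 0: (18, 1)  from 18·(1,0) + (0,1)
step 1: (19, 1)  from 1·(18,1) + (1,0)
step 2: (75, 4)  from 3·(19,1) + (18,1)
…
step 4: (3621, 193)  from 9·(394,21) + (75,4)
step 5: (18499, 986)  from 5·(3621,193) + (394,21)
step 6: (59118, 3151)  from 3·(18499,986) + (3621,193)
step 7: (77617, 4137)  from 1·(59118,3151) + (18499,986)
fundamental: x₁=77617, y₁=4137  (since 6024398689 − 352·17114769 = 1)
n=2: (77617,4137)∘(77617,4137) = (77617·77617+352·4137·4137, 77617·4137+4137·77617) = (12048797377,642203058)

77617 4137
12048797377 642203058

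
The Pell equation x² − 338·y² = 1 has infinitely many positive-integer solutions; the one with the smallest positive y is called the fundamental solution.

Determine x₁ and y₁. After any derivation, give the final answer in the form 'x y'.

114243 6214

√338 → a₀=18, period (2,1,1,2,36); ℓ=5 odd so k=9
step 0: (18, 1)  from 18·(1,0) + (0,1)
step 1: (37, 2)  from 2·(18,1) + (1,0)
step 2: (55, 3)  from 1·(37,2) + (18,1)
step 3: (92, 5)  from 1·(55,3) + (37,2)
step 4: (239, 13)  from 2·(92,5) + (55,3)
…
step 6: (17631, 959)  from 2·(8696,473) + (239,13)
…
step 8: (43958, 2391)  from 1·(26327,1432) + (17631,959)
step 9: (114243, 6214)  from 2·(43958,2391) + (26327,1432)
(x₁, y₁) = (114243, 6214);  114243² − 338·6214² = 1 ✓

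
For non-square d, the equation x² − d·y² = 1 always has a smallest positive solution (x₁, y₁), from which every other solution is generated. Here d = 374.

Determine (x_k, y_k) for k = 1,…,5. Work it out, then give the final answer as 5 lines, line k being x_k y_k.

3365 174
22646449 1171020
152410598405 7880964426
1025723304619201 53038889415960
6903117687676624325 356951717888446374

d=374: √d = [19; 2,1,18,1,2,38] (ℓ=6, even), read p_5/q_5
a_0=19:  p_0=19·1+0=19,  q_0=19·0+1=1
…
a_2=1:  p_2=1·39+19=58,  q_2=1·2+1=3
a_3=18:  p_3=18·58+39=1083,  q_3=18·3+2=56
a_4=1:  p_4=1·1083+58=1141,  q_4=1·56+3=59
a_5=2:  p_5=2·1141+1083=3365,  q_5=2·59+56=174
(x₁, y₁) = (3365, 174);  3365² − 374·174² = 1 ✓
(3365+174√374)^2 = 22646449 + 1171020√374
(3365+174√374)^3 = 152410598405 + 7880964426√374
(3365+174√374)^4 = 1025723304619201 + 53038889415960√374
(3365+174√374)^5 = 6903117687676624325 + 356951717888446374√374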